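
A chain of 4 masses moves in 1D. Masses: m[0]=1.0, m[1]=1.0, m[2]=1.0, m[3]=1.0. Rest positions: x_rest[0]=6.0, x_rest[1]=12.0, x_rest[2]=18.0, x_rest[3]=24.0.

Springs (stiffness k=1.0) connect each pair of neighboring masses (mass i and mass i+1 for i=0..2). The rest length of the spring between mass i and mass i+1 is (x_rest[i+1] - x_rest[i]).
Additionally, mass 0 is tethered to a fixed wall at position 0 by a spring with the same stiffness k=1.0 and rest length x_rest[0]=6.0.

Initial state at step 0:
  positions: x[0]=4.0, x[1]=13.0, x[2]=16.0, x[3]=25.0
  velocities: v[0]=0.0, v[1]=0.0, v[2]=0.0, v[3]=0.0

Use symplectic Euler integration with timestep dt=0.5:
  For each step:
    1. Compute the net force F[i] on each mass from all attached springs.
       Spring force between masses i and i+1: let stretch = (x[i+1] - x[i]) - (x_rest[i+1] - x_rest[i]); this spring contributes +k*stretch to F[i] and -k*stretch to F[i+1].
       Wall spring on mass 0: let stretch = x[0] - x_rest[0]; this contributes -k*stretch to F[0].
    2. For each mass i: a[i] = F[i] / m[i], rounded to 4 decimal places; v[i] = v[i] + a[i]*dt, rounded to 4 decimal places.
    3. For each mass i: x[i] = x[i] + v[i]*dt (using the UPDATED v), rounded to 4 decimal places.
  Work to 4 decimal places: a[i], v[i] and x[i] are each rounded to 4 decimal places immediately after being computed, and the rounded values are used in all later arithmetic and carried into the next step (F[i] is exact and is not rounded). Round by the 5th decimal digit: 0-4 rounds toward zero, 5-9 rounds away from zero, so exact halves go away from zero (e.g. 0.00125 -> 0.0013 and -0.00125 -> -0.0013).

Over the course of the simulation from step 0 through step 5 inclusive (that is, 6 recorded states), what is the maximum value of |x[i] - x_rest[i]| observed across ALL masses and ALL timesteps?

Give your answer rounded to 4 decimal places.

Answer: 2.1094

Derivation:
Step 0: x=[4.0000 13.0000 16.0000 25.0000] v=[0.0000 0.0000 0.0000 0.0000]
Step 1: x=[5.2500 11.5000 17.5000 24.2500] v=[2.5000 -3.0000 3.0000 -1.5000]
Step 2: x=[6.7500 9.9375 19.1875 23.3125] v=[3.0000 -3.1250 3.3750 -1.8750]
Step 3: x=[7.3594 9.8906 19.5938 22.8438] v=[1.2188 -0.0938 0.8125 -0.9375]
Step 4: x=[6.7618 11.6367 18.3868 23.0626] v=[-1.1953 3.4922 -2.4141 0.4375]
Step 5: x=[5.6924 13.8516 16.6612 23.6124] v=[-2.1388 4.4298 -3.4513 1.0996]
Max displacement = 2.1094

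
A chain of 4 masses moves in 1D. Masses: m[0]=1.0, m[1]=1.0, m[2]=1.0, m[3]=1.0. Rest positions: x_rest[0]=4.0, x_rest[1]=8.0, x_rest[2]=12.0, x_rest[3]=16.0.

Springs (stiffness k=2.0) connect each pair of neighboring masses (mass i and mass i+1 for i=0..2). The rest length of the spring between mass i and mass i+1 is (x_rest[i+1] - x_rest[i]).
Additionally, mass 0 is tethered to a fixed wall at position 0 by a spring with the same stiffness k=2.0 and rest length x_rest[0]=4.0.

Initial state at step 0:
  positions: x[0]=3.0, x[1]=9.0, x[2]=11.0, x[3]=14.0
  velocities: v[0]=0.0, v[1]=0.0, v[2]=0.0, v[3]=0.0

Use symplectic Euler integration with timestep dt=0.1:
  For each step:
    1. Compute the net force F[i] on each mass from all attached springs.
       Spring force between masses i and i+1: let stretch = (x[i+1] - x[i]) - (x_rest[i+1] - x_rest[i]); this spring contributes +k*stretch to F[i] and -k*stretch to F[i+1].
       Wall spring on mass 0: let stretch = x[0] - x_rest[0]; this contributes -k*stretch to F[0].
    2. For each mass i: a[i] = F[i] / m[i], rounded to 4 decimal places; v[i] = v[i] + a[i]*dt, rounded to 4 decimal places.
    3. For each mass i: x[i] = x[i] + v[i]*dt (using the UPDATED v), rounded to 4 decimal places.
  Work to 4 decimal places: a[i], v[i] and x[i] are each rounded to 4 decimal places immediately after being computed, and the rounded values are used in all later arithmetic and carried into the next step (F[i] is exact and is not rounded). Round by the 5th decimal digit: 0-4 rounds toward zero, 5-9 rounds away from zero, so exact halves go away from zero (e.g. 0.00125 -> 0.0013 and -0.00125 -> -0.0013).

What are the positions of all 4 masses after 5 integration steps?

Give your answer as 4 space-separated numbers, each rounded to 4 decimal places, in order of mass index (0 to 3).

Step 0: x=[3.0000 9.0000 11.0000 14.0000] v=[0.0000 0.0000 0.0000 0.0000]
Step 1: x=[3.0600 8.9200 11.0200 14.0200] v=[0.6000 -0.8000 0.2000 0.2000]
Step 2: x=[3.1760 8.7648 11.0580 14.0600] v=[1.1600 -1.5520 0.3800 0.4000]
Step 3: x=[3.3403 8.5437 11.1102 14.1200] v=[1.6426 -2.2111 0.5218 0.5996]
Step 4: x=[3.5418 8.2699 11.1713 14.1998] v=[2.0152 -2.7385 0.6105 0.7976]
Step 5: x=[3.7671 7.9595 11.2349 14.2990] v=[2.2525 -3.1038 0.6359 0.9919]

Answer: 3.7671 7.9595 11.2349 14.2990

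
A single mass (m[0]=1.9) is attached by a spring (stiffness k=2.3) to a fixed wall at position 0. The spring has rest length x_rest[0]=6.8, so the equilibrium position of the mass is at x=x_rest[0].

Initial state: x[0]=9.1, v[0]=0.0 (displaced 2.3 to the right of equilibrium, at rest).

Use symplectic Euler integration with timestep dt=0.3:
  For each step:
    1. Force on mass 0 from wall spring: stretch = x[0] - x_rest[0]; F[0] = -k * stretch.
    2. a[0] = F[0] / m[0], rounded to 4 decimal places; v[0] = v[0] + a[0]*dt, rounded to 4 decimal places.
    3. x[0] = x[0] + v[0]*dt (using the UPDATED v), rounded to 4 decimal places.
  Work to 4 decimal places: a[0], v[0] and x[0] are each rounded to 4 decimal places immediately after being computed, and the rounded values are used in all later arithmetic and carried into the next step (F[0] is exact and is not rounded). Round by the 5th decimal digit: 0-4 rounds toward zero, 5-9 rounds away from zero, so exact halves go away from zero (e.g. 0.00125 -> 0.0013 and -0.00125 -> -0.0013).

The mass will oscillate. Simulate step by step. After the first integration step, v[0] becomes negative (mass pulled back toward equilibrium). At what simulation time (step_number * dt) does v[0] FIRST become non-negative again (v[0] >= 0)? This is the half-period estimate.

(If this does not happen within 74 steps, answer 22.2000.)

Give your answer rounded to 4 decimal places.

Answer: 3.0000

Derivation:
Step 0: x=[9.1000] v=[0.0000]
Step 1: x=[8.8494] v=[-0.8353]
Step 2: x=[8.3755] v=[-1.5796]
Step 3: x=[7.7300] v=[-2.1518]
Step 4: x=[6.9832] v=[-2.4895]
Step 5: x=[6.2164] v=[-2.5560]
Step 6: x=[5.5132] v=[-2.3441]
Step 7: x=[4.9502] v=[-1.8768]
Step 8: x=[4.5887] v=[-1.2050]
Step 9: x=[4.4681] v=[-0.4020]
Step 10: x=[4.6015] v=[0.4448]
First v>=0 after going negative at step 10, time=3.0000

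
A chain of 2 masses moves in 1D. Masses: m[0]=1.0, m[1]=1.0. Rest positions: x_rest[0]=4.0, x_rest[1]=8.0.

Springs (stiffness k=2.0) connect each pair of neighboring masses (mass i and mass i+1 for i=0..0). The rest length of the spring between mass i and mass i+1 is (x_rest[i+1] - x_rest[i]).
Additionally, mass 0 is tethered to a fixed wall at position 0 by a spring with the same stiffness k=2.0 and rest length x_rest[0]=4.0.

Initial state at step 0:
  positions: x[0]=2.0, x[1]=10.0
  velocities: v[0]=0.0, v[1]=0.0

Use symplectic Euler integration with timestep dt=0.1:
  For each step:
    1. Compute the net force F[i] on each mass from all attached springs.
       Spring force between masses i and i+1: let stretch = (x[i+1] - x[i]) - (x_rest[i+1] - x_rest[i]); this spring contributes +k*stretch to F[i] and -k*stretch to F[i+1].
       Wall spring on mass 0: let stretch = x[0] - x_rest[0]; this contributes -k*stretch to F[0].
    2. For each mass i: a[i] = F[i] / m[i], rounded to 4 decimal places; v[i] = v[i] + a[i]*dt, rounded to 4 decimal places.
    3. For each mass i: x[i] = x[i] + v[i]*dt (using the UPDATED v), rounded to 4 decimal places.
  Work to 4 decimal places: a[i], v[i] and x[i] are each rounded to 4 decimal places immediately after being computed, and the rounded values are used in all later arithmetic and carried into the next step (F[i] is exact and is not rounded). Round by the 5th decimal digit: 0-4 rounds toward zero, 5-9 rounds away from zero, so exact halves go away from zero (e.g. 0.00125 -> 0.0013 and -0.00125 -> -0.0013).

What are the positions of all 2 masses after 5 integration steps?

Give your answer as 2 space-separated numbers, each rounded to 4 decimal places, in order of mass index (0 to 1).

Step 0: x=[2.0000 10.0000] v=[0.0000 0.0000]
Step 1: x=[2.1200 9.9200] v=[1.2000 -0.8000]
Step 2: x=[2.3536 9.7640] v=[2.3360 -1.5600]
Step 3: x=[2.6883 9.5398] v=[3.3474 -2.2421]
Step 4: x=[3.1063 9.2586] v=[4.1800 -2.8124]
Step 5: x=[3.5852 8.9343] v=[4.7892 -3.2429]

Answer: 3.5852 8.9343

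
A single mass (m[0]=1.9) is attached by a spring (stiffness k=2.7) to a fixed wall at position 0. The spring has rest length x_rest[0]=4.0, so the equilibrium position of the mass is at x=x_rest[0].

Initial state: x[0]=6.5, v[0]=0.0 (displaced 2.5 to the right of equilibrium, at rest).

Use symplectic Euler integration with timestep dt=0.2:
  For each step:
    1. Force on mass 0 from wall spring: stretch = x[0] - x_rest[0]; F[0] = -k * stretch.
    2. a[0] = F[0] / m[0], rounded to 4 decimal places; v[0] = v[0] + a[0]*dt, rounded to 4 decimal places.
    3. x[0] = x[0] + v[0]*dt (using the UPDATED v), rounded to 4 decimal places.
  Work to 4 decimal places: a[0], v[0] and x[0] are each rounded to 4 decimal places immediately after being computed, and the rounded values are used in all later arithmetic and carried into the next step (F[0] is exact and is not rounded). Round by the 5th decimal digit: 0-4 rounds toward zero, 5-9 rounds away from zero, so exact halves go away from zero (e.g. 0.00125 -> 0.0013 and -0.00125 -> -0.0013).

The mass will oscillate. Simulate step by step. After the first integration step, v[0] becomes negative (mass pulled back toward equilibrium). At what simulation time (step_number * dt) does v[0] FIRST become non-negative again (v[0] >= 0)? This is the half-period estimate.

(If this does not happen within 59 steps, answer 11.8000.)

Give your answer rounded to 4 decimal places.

Answer: 2.8000

Derivation:
Step 0: x=[6.5000] v=[0.0000]
Step 1: x=[6.3579] v=[-0.7105]
Step 2: x=[6.0818] v=[-1.3806]
Step 3: x=[5.6873] v=[-1.9723]
Step 4: x=[5.1969] v=[-2.4518]
Step 5: x=[4.6385] v=[-2.7920]
Step 6: x=[4.0438] v=[-2.9735]
Step 7: x=[3.4466] v=[-2.9859]
Step 8: x=[2.8809] v=[-2.8286]
Step 9: x=[2.3788] v=[-2.5105]
Step 10: x=[1.9689] v=[-2.0497]
Step 11: x=[1.6744] v=[-1.4724]
Step 12: x=[1.5121] v=[-0.8114]
Step 13: x=[1.4912] v=[-0.1043]
Step 14: x=[1.6129] v=[0.6087]
First v>=0 after going negative at step 14, time=2.8000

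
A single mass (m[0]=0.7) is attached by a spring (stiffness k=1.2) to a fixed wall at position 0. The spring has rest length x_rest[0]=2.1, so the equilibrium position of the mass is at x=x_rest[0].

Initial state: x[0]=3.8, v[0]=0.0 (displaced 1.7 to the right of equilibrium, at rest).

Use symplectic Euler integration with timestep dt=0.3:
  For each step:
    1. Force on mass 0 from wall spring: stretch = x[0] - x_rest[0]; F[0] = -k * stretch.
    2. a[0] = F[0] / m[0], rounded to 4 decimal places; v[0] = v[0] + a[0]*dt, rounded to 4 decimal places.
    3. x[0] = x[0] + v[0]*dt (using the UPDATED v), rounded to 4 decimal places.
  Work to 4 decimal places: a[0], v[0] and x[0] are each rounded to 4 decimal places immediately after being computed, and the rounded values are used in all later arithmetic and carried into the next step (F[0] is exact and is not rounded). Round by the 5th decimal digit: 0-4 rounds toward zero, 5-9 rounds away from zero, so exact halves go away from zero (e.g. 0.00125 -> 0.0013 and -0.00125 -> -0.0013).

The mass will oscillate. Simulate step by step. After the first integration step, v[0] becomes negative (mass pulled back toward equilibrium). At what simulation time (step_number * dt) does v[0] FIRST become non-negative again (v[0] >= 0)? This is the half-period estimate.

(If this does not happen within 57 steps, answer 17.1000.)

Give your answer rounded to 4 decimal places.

Answer: 2.4000

Derivation:
Step 0: x=[3.8000] v=[0.0000]
Step 1: x=[3.5377] v=[-0.8743]
Step 2: x=[3.0536] v=[-1.6137]
Step 3: x=[2.4224] v=[-2.1041]
Step 4: x=[1.7414] v=[-2.2699]
Step 5: x=[1.1158] v=[-2.0855]
Step 6: x=[0.6420] v=[-1.5793]
Step 7: x=[0.3932] v=[-0.8295]
Step 8: x=[0.4077] v=[0.0483]
First v>=0 after going negative at step 8, time=2.4000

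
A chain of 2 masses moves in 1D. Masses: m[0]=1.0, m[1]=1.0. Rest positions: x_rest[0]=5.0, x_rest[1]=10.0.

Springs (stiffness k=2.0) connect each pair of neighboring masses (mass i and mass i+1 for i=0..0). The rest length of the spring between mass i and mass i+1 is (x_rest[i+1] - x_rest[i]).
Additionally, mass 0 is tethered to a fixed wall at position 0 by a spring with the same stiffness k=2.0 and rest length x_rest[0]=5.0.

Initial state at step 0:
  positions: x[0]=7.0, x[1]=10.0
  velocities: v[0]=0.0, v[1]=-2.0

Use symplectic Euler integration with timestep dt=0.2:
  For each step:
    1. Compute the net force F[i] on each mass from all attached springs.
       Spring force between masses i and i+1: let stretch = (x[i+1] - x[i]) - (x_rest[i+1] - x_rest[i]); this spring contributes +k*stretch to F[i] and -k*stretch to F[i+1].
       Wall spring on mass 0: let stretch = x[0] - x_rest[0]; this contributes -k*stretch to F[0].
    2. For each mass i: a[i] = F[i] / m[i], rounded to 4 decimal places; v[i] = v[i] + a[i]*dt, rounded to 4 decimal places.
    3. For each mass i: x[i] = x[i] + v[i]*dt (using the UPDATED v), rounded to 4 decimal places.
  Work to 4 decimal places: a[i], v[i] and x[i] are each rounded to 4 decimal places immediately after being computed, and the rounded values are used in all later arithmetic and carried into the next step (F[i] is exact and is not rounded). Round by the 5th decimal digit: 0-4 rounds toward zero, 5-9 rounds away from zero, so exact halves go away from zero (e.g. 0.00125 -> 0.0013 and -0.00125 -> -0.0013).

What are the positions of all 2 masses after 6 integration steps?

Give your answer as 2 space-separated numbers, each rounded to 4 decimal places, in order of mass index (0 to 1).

Step 0: x=[7.0000 10.0000] v=[0.0000 -2.0000]
Step 1: x=[6.6800 9.7600] v=[-1.6000 -1.2000]
Step 2: x=[6.0720 9.6736] v=[-3.0400 -0.4320]
Step 3: x=[5.2664 9.6991] v=[-4.0282 0.1274]
Step 4: x=[4.3941 9.7700] v=[-4.3617 0.3543]
Step 5: x=[3.6003 9.8108] v=[-3.9690 0.2039]
Step 6: x=[3.0153 9.7547] v=[-2.9249 -0.2803]

Answer: 3.0153 9.7547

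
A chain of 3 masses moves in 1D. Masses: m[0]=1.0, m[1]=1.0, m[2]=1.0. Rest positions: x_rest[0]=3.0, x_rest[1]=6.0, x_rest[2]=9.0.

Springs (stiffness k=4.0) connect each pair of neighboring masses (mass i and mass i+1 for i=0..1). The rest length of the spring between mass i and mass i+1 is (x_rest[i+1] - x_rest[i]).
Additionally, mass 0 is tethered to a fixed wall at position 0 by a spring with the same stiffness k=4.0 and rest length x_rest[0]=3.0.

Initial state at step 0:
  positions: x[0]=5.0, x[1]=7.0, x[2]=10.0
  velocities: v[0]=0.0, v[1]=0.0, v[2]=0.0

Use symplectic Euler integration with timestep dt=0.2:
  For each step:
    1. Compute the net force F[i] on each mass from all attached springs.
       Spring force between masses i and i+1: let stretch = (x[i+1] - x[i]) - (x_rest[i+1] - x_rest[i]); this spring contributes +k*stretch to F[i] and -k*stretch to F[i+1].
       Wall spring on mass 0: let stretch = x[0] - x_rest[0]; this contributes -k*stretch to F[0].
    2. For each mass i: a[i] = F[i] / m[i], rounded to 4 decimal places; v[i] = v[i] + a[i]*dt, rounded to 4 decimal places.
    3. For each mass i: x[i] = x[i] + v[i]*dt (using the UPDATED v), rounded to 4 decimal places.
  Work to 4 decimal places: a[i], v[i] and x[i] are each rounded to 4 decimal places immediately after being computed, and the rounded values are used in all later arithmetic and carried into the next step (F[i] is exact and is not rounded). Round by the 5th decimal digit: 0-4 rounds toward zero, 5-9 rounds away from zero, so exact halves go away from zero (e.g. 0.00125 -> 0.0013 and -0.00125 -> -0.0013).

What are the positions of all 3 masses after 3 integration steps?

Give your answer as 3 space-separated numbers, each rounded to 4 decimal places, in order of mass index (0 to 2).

Step 0: x=[5.0000 7.0000 10.0000] v=[0.0000 0.0000 0.0000]
Step 1: x=[4.5200 7.1600 10.0000] v=[-2.4000 0.8000 0.0000]
Step 2: x=[3.7392 7.3520 10.0256] v=[-3.9040 0.9600 0.1280]
Step 3: x=[2.9382 7.3937 10.1034] v=[-4.0051 0.2086 0.3891]

Answer: 2.9382 7.3937 10.1034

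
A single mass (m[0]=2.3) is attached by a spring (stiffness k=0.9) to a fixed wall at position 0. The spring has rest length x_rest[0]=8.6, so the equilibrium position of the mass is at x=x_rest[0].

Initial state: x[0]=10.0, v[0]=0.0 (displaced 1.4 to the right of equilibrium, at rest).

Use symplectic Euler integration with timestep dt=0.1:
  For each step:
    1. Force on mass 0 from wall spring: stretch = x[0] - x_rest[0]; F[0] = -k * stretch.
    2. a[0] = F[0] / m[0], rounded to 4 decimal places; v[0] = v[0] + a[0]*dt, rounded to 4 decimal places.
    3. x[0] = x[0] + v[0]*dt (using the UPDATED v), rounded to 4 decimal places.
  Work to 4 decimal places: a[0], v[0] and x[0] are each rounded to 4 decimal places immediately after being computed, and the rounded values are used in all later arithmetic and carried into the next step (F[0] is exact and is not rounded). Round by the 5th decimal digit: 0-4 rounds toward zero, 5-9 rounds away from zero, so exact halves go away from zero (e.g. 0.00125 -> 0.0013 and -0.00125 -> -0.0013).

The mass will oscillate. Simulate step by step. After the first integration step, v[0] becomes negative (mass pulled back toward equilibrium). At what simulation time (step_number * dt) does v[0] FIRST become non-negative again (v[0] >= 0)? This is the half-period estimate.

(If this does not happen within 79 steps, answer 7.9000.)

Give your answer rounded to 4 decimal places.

Answer: 5.1000

Derivation:
Step 0: x=[10.0000] v=[0.0000]
Step 1: x=[9.9945] v=[-0.0548]
Step 2: x=[9.9836] v=[-0.1094]
Step 3: x=[9.9673] v=[-0.1635]
Step 4: x=[9.9456] v=[-0.2170]
Step 5: x=[9.9186] v=[-0.2697]
Step 6: x=[9.8865] v=[-0.3213]
Step 7: x=[9.8493] v=[-0.3716]
Step 8: x=[9.8073] v=[-0.4205]
Step 9: x=[9.7605] v=[-0.4677]
Step 10: x=[9.7092] v=[-0.5131]
Step 11: x=[9.6536] v=[-0.5565]
Step 12: x=[9.5938] v=[-0.5977]
Step 13: x=[9.5301] v=[-0.6366]
Step 14: x=[9.4628] v=[-0.6730]
Step 15: x=[9.3921] v=[-0.7068]
Step 16: x=[9.3183] v=[-0.7378]
Step 17: x=[9.2417] v=[-0.7659]
Step 18: x=[9.1626] v=[-0.7910]
Step 19: x=[9.0813] v=[-0.8130]
Step 20: x=[8.9981] v=[-0.8318]
Step 21: x=[8.9134] v=[-0.8474]
Step 22: x=[8.8274] v=[-0.8597]
Step 23: x=[8.7405] v=[-0.8686]
Step 24: x=[8.6531] v=[-0.8741]
Step 25: x=[8.5655] v=[-0.8762]
Step 26: x=[8.4780] v=[-0.8749]
Step 27: x=[8.3910] v=[-0.8701]
Step 28: x=[8.3048] v=[-0.8619]
Step 29: x=[8.2198] v=[-0.8504]
Step 30: x=[8.1363] v=[-0.8355]
Step 31: x=[8.0546] v=[-0.8174]
Step 32: x=[7.9750] v=[-0.7961]
Step 33: x=[7.8978] v=[-0.7716]
Step 34: x=[7.8234] v=[-0.7441]
Step 35: x=[7.7520] v=[-0.7137]
Step 36: x=[7.6840] v=[-0.6805]
Step 37: x=[7.6195] v=[-0.6447]
Step 38: x=[7.5589] v=[-0.6063]
Step 39: x=[7.5023] v=[-0.5656]
Step 40: x=[7.4500] v=[-0.5227]
Step 41: x=[7.4022] v=[-0.4777]
Step 42: x=[7.3591] v=[-0.4308]
Step 43: x=[7.3209] v=[-0.3822]
Step 44: x=[7.2877] v=[-0.3322]
Step 45: x=[7.2596] v=[-0.2809]
Step 46: x=[7.2368] v=[-0.2285]
Step 47: x=[7.2193] v=[-0.1752]
Step 48: x=[7.2072] v=[-0.1212]
Step 49: x=[7.2005] v=[-0.0667]
Step 50: x=[7.1993] v=[-0.0119]
Step 51: x=[7.2036] v=[0.0429]
First v>=0 after going negative at step 51, time=5.1000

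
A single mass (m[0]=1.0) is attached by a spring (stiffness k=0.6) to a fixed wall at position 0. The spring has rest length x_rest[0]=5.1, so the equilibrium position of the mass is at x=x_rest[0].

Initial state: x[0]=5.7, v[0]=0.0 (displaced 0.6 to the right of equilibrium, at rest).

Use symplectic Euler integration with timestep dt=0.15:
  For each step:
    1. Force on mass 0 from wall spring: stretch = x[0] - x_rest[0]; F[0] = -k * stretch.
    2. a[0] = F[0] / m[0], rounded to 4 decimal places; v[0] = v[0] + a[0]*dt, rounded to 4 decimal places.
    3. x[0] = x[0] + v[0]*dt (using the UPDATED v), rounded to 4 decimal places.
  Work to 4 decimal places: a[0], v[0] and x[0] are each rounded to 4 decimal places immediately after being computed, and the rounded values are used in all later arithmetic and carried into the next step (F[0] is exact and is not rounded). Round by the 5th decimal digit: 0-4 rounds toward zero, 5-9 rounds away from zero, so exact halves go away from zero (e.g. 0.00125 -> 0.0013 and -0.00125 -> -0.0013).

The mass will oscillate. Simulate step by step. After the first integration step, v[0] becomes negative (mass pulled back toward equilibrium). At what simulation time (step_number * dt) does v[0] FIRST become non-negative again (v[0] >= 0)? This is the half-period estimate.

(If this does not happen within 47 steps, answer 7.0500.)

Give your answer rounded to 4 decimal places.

Answer: 4.2000

Derivation:
Step 0: x=[5.7000] v=[0.0000]
Step 1: x=[5.6919] v=[-0.0540]
Step 2: x=[5.6758] v=[-0.1073]
Step 3: x=[5.6519] v=[-0.1591]
Step 4: x=[5.6206] v=[-0.2088]
Step 5: x=[5.5822] v=[-0.2557]
Step 6: x=[5.5373] v=[-0.2991]
Step 7: x=[5.4865] v=[-0.3385]
Step 8: x=[5.4305] v=[-0.3733]
Step 9: x=[5.3701] v=[-0.4030]
Step 10: x=[5.3060] v=[-0.4273]
Step 11: x=[5.2391] v=[-0.4458]
Step 12: x=[5.1704] v=[-0.4583]
Step 13: x=[5.1007] v=[-0.4646]
Step 14: x=[5.0310] v=[-0.4647]
Step 15: x=[4.9622] v=[-0.4585]
Step 16: x=[4.8953] v=[-0.4461]
Step 17: x=[4.8311] v=[-0.4277]
Step 18: x=[4.7706] v=[-0.4035]
Step 19: x=[4.7145] v=[-0.3739]
Step 20: x=[4.6636] v=[-0.3392]
Step 21: x=[4.6186] v=[-0.2999]
Step 22: x=[4.5801] v=[-0.2566]
Step 23: x=[4.5486] v=[-0.2098]
Step 24: x=[4.5246] v=[-0.1602]
Step 25: x=[4.5083] v=[-0.1084]
Step 26: x=[4.5000] v=[-0.0552]
Step 27: x=[4.4998] v=[-0.0012]
Step 28: x=[4.5077] v=[0.0528]
First v>=0 after going negative at step 28, time=4.2000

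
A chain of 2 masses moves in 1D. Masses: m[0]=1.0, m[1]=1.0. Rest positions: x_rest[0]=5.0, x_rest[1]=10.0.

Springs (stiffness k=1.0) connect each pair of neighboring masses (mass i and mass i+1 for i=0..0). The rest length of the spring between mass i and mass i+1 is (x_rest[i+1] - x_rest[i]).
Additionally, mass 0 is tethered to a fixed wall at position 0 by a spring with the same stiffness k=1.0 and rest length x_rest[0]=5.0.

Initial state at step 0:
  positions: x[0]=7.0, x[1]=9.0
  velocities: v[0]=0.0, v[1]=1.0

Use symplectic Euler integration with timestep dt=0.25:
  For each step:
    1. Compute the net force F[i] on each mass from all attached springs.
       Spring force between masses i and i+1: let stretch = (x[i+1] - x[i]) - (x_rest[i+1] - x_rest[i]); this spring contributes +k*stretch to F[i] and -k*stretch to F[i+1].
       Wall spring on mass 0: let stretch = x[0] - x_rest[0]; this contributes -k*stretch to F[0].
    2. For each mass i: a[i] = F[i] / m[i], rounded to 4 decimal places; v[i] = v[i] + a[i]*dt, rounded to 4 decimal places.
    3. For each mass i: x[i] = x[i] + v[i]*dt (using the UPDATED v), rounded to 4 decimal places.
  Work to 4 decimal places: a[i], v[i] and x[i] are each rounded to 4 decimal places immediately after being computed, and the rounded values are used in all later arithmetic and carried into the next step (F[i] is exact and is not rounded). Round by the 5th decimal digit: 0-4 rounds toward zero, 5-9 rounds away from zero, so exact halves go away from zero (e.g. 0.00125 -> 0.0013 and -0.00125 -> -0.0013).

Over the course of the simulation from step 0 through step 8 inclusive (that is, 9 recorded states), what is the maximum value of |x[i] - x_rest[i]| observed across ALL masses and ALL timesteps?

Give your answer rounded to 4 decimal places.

Answer: 2.3466

Derivation:
Step 0: x=[7.0000 9.0000] v=[0.0000 1.0000]
Step 1: x=[6.6875 9.4375] v=[-1.2500 1.7500]
Step 2: x=[6.1289 10.0156] v=[-2.2344 2.3125]
Step 3: x=[5.4302 10.6633] v=[-2.7950 2.5908]
Step 4: x=[4.7191 11.2964] v=[-2.8443 2.5325]
Step 5: x=[4.1242 11.8310] v=[-2.3798 2.1382]
Step 6: x=[3.7532 12.1964] v=[-1.4842 1.4615]
Step 7: x=[3.6753 12.3466] v=[-0.3117 0.6007]
Step 8: x=[3.9096 12.2673] v=[0.9373 -0.3171]
Max displacement = 2.3466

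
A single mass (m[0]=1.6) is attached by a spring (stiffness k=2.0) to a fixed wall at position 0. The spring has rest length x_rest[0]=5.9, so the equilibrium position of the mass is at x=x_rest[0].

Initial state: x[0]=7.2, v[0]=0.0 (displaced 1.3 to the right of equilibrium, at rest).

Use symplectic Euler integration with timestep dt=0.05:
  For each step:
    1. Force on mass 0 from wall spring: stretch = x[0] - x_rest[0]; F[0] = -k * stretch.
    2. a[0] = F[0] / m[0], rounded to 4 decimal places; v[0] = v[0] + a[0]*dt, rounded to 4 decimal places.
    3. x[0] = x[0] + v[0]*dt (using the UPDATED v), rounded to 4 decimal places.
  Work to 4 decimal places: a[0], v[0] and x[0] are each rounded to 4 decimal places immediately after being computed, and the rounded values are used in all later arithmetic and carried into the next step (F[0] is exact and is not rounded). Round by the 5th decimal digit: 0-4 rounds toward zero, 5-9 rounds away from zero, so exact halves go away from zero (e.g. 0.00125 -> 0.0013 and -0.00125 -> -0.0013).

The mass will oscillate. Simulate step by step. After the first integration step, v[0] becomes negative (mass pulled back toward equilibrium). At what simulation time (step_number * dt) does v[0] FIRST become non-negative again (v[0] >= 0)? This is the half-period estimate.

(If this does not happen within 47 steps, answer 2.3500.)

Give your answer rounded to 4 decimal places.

Answer: 2.3500

Derivation:
Step 0: x=[7.2000] v=[0.0000]
Step 1: x=[7.1959] v=[-0.0813]
Step 2: x=[7.1878] v=[-0.1623]
Step 3: x=[7.1757] v=[-0.2428]
Step 4: x=[7.1596] v=[-0.3225]
Step 5: x=[7.1395] v=[-0.4012]
Step 6: x=[7.1156] v=[-0.4787]
Step 7: x=[7.0879] v=[-0.5547]
Step 8: x=[7.0565] v=[-0.6289]
Step 9: x=[7.0214] v=[-0.7012]
Step 10: x=[6.9828] v=[-0.7713]
Step 11: x=[6.9409] v=[-0.8390]
Step 12: x=[6.8957] v=[-0.9041]
Step 13: x=[6.8474] v=[-0.9663]
Step 14: x=[6.7961] v=[-1.0255]
Step 15: x=[6.7420] v=[-1.0815]
Step 16: x=[6.6853] v=[-1.1341]
Step 17: x=[6.6261] v=[-1.1832]
Step 18: x=[6.5647] v=[-1.2286]
Step 19: x=[6.5012] v=[-1.2701]
Step 20: x=[6.4358] v=[-1.3077]
Step 21: x=[6.3687] v=[-1.3412]
Step 22: x=[6.3002] v=[-1.3705]
Step 23: x=[6.2304] v=[-1.3955]
Step 24: x=[6.1596] v=[-1.4162]
Step 25: x=[6.0880] v=[-1.4324]
Step 26: x=[6.0158] v=[-1.4442]
Step 27: x=[5.9432] v=[-1.4514]
Step 28: x=[5.8705] v=[-1.4541]
Step 29: x=[5.7979] v=[-1.4523]
Step 30: x=[5.7256] v=[-1.4459]
Step 31: x=[5.6539] v=[-1.4350]
Step 32: x=[5.5829] v=[-1.4196]
Step 33: x=[5.5129] v=[-1.3998]
Step 34: x=[5.4441] v=[-1.3756]
Step 35: x=[5.3767] v=[-1.3471]
Step 36: x=[5.3110] v=[-1.3144]
Step 37: x=[5.2471] v=[-1.2776]
Step 38: x=[5.1853] v=[-1.2368]
Step 39: x=[5.1257] v=[-1.1921]
Step 40: x=[5.0685] v=[-1.1437]
Step 41: x=[5.0139] v=[-1.0917]
Step 42: x=[4.9621] v=[-1.0363]
Step 43: x=[4.9132] v=[-0.9777]
Step 44: x=[4.8674] v=[-0.9160]
Step 45: x=[4.8248] v=[-0.8515]
Step 46: x=[4.7856] v=[-0.7843]
Step 47: x=[4.7499] v=[-0.7147]
v[0] did not become non-negative within 47 steps; using fallback time=2.3500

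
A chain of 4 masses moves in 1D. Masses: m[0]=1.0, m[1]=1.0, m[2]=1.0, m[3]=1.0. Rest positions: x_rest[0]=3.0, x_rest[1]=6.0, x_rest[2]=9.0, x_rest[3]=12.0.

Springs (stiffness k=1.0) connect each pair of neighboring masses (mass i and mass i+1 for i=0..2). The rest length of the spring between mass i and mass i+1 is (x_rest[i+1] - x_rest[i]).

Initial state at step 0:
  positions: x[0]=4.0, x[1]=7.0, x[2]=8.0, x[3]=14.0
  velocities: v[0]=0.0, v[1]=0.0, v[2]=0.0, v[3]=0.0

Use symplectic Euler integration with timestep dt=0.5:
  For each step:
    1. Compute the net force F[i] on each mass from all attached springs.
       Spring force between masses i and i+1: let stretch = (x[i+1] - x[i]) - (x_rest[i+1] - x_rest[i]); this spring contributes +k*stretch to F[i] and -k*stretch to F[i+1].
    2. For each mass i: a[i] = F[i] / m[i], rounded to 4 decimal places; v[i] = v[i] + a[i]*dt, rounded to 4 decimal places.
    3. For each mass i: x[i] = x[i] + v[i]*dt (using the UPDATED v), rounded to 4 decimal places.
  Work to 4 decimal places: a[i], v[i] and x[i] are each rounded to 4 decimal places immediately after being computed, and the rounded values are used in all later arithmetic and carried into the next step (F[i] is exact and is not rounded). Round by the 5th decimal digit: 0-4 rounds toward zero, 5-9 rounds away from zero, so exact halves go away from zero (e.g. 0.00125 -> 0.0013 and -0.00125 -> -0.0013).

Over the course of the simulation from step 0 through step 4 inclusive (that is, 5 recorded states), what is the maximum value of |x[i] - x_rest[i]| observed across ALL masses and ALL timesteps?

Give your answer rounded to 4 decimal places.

Step 0: x=[4.0000 7.0000 8.0000 14.0000] v=[0.0000 0.0000 0.0000 0.0000]
Step 1: x=[4.0000 6.5000 9.2500 13.2500] v=[0.0000 -1.0000 2.5000 -1.5000]
Step 2: x=[3.8750 6.0625 10.8125 12.2500] v=[-0.2500 -0.8750 3.1250 -2.0000]
Step 3: x=[3.5469 6.2657 11.5469 11.6406] v=[-0.6563 0.4063 1.4688 -1.2188]
Step 4: x=[3.1485 7.1095 10.9844 11.7578] v=[-0.7969 1.6875 -1.1250 0.2344]
Max displacement = 2.5469

Answer: 2.5469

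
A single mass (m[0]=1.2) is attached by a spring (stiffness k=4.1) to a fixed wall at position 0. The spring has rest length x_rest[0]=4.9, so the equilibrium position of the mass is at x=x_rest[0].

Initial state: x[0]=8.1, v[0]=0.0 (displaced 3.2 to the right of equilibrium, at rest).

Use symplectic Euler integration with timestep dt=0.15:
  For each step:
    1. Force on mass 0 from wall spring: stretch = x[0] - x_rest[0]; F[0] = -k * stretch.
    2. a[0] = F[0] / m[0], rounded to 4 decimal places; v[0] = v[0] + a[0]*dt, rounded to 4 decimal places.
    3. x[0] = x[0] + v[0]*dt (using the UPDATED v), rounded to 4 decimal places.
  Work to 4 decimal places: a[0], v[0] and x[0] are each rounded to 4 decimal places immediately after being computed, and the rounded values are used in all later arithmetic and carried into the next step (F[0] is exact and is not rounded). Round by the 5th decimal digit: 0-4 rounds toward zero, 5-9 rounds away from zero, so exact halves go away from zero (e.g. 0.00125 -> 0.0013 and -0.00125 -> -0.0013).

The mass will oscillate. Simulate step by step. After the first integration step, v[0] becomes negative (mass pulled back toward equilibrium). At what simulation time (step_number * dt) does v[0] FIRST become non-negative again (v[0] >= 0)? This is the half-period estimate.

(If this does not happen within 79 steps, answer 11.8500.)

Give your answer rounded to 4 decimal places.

Answer: 1.8000

Derivation:
Step 0: x=[8.1000] v=[0.0000]
Step 1: x=[7.8540] v=[-1.6400]
Step 2: x=[7.3809] v=[-3.1539]
Step 3: x=[6.7171] v=[-4.4254]
Step 4: x=[5.9136] v=[-5.3567]
Step 5: x=[5.0322] v=[-5.8762]
Step 6: x=[4.1406] v=[-5.9440]
Step 7: x=[3.3074] v=[-5.5548]
Step 8: x=[2.5966] v=[-4.7386]
Step 9: x=[2.0629] v=[-3.5581]
Step 10: x=[1.7473] v=[-2.1041]
Step 11: x=[1.6741] v=[-0.4883]
Step 12: x=[1.8489] v=[1.1650]
First v>=0 after going negative at step 12, time=1.8000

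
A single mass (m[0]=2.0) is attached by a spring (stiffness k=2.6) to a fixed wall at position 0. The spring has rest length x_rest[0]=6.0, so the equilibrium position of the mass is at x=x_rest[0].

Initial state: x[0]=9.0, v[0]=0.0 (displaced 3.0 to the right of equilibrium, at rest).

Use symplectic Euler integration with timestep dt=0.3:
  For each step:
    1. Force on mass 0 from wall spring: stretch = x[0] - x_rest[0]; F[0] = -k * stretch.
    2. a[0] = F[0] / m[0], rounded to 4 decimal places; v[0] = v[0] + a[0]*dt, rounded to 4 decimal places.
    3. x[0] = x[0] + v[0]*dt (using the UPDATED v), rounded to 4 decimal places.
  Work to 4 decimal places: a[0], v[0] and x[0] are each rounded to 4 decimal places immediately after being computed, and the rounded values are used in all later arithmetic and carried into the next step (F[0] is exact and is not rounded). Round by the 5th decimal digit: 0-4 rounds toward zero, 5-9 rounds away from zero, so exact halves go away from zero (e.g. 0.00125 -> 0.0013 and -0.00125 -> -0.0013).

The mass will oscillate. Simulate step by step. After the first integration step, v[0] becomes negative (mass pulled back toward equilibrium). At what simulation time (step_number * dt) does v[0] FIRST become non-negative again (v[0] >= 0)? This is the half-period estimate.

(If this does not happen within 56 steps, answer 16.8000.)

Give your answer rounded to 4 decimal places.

Answer: 3.0000

Derivation:
Step 0: x=[9.0000] v=[0.0000]
Step 1: x=[8.6490] v=[-1.1700]
Step 2: x=[7.9881] v=[-2.2031]
Step 3: x=[7.0946] v=[-2.9785]
Step 4: x=[6.0730] v=[-3.4054]
Step 5: x=[5.0428] v=[-3.4339]
Step 6: x=[4.1246] v=[-3.0606]
Step 7: x=[3.4258] v=[-2.3292]
Step 8: x=[3.0282] v=[-1.3253]
Step 9: x=[2.9783] v=[-0.1663]
Step 10: x=[3.2820] v=[1.0122]
First v>=0 after going negative at step 10, time=3.0000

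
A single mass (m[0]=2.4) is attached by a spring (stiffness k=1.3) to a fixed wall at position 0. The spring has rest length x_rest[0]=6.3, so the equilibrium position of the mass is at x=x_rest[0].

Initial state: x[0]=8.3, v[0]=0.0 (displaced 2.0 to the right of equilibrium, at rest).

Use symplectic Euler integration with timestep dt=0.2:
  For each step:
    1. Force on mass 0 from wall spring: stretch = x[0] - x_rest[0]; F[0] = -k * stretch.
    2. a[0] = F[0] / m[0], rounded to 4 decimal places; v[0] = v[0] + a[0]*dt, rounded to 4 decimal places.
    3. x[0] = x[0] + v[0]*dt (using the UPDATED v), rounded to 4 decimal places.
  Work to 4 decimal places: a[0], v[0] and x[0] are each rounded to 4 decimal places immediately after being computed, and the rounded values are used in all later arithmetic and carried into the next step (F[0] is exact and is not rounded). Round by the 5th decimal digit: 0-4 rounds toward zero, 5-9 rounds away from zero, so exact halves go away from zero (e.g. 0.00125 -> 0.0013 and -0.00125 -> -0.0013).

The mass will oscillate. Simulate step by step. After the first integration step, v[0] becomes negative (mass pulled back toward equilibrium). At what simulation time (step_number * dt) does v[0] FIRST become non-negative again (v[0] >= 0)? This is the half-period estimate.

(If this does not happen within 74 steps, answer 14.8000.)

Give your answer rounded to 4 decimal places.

Answer: 4.4000

Derivation:
Step 0: x=[8.3000] v=[0.0000]
Step 1: x=[8.2567] v=[-0.2167]
Step 2: x=[8.1710] v=[-0.4287]
Step 3: x=[8.0447] v=[-0.6314]
Step 4: x=[7.8806] v=[-0.8204]
Step 5: x=[7.6823] v=[-0.9916]
Step 6: x=[7.4540] v=[-1.1413]
Step 7: x=[7.2007] v=[-1.2663]
Step 8: x=[6.9279] v=[-1.3639]
Step 9: x=[6.6415] v=[-1.4319]
Step 10: x=[6.3477] v=[-1.4689]
Step 11: x=[6.0529] v=[-1.4741]
Step 12: x=[5.7634] v=[-1.4473]
Step 13: x=[5.4856] v=[-1.3892]
Step 14: x=[5.2254] v=[-1.3010]
Step 15: x=[4.9885] v=[-1.1846]
Step 16: x=[4.7800] v=[-1.0425]
Step 17: x=[4.6044] v=[-0.8778]
Step 18: x=[4.4656] v=[-0.6941]
Step 19: x=[4.3665] v=[-0.4954]
Step 20: x=[4.3093] v=[-0.2859]
Step 21: x=[4.2953] v=[-0.0702]
Step 22: x=[4.3247] v=[0.1470]
First v>=0 after going negative at step 22, time=4.4000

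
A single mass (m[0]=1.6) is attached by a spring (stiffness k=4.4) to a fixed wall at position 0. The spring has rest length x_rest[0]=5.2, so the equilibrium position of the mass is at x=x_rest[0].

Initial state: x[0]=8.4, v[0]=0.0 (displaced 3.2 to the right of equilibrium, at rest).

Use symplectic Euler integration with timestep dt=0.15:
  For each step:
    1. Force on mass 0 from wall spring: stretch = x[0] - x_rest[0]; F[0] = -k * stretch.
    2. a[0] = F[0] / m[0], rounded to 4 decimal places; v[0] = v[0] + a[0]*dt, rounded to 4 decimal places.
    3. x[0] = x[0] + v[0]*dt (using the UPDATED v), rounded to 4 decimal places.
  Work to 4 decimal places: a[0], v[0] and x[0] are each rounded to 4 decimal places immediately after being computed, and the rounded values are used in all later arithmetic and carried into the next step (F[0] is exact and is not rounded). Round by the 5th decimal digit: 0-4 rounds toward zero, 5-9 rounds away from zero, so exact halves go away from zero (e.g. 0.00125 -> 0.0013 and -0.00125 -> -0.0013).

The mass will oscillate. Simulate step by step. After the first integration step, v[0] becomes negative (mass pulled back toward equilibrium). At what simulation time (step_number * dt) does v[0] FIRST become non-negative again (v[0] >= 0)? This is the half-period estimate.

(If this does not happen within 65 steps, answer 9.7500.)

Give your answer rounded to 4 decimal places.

Answer: 1.9500

Derivation:
Step 0: x=[8.4000] v=[0.0000]
Step 1: x=[8.2020] v=[-1.3200]
Step 2: x=[7.8183] v=[-2.5583]
Step 3: x=[7.2726] v=[-3.6383]
Step 4: x=[6.5986] v=[-4.4933]
Step 5: x=[5.8381] v=[-5.0702]
Step 6: x=[5.0381] v=[-5.3334]
Step 7: x=[4.2481] v=[-5.2666]
Step 8: x=[3.5170] v=[-4.8739]
Step 9: x=[2.8900] v=[-4.1797]
Step 10: x=[2.4060] v=[-3.2268]
Step 11: x=[2.0949] v=[-2.0743]
Step 12: x=[1.9759] v=[-0.7935]
Step 13: x=[2.0564] v=[0.5364]
First v>=0 after going negative at step 13, time=1.9500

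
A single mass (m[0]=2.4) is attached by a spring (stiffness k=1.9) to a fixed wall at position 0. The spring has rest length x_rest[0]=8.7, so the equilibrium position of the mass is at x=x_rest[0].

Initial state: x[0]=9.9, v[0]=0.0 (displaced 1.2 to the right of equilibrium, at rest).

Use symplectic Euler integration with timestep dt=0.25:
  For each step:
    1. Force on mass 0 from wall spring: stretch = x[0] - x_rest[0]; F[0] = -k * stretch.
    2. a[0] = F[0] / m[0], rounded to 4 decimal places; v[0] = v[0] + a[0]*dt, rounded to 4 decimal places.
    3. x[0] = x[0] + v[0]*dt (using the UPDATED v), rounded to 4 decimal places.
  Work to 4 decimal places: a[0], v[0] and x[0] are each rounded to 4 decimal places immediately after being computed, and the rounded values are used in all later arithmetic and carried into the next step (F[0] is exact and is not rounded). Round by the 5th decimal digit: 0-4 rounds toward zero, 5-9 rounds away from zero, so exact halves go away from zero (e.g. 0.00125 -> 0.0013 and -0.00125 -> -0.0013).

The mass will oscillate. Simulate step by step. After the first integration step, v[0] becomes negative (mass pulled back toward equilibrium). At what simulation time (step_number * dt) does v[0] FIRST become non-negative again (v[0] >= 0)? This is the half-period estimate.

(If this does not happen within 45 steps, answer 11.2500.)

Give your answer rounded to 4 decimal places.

Answer: 3.7500

Derivation:
Step 0: x=[9.9000] v=[0.0000]
Step 1: x=[9.8406] v=[-0.2375]
Step 2: x=[9.7248] v=[-0.4633]
Step 3: x=[9.5583] v=[-0.6661]
Step 4: x=[9.3493] v=[-0.8360]
Step 5: x=[9.1082] v=[-0.9645]
Step 6: x=[8.8469] v=[-1.0453]
Step 7: x=[8.5783] v=[-1.0744]
Step 8: x=[8.3157] v=[-1.0503]
Step 9: x=[8.0721] v=[-0.9743]
Step 10: x=[7.8596] v=[-0.8500]
Step 11: x=[7.6887] v=[-0.6837]
Step 12: x=[7.5678] v=[-0.4836]
Step 13: x=[7.5029] v=[-0.2595]
Step 14: x=[7.4973] v=[-0.0226]
Step 15: x=[7.5512] v=[0.2154]
First v>=0 after going negative at step 15, time=3.7500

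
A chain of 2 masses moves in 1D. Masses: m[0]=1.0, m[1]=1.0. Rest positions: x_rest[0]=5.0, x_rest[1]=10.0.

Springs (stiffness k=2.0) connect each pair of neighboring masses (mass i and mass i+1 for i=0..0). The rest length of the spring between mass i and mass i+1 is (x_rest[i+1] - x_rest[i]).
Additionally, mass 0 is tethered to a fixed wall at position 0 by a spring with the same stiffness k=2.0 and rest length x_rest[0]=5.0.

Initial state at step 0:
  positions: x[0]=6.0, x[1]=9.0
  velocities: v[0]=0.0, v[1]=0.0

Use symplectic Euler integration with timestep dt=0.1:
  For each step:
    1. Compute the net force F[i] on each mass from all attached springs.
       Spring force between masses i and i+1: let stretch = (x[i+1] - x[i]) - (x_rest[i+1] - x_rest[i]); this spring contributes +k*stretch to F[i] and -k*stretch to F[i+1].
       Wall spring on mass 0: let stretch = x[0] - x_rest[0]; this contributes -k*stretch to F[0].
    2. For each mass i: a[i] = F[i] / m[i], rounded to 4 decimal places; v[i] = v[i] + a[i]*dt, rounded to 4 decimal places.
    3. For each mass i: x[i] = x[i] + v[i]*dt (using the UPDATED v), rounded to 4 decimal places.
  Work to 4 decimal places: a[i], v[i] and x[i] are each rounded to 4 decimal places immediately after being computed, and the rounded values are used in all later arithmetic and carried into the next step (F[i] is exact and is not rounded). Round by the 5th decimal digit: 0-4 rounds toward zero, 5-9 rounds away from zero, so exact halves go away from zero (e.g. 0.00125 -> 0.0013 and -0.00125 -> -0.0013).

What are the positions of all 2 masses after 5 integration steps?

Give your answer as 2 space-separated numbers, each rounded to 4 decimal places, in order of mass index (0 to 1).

Answer: 5.2073 9.5328

Derivation:
Step 0: x=[6.0000 9.0000] v=[0.0000 0.0000]
Step 1: x=[5.9400 9.0400] v=[-0.6000 0.4000]
Step 2: x=[5.8232 9.1180] v=[-1.1680 0.7800]
Step 3: x=[5.6558 9.2301] v=[-1.6737 1.1210]
Step 4: x=[5.4468 9.3707] v=[-2.0900 1.4061]
Step 5: x=[5.2073 9.5328] v=[-2.3946 1.6213]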